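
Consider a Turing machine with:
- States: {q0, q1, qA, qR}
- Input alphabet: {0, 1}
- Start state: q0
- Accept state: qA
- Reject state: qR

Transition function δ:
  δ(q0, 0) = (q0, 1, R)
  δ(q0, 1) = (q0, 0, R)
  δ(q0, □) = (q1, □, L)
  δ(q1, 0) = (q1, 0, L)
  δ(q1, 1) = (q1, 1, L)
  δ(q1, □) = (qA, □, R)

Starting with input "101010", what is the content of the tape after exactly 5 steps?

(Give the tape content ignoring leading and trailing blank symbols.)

Execution trace:
Initial: [q0]101010
Step 1: δ(q0, 1) = (q0, 0, R) → 0[q0]01010
Step 2: δ(q0, 0) = (q0, 1, R) → 01[q0]1010
Step 3: δ(q0, 1) = (q0, 0, R) → 010[q0]010
Step 4: δ(q0, 0) = (q0, 1, R) → 0101[q0]10
Step 5: δ(q0, 1) = (q0, 0, R) → 01010[q0]0

After 5 steps, the tape (ignoring leading/trailing blanks) is: 010100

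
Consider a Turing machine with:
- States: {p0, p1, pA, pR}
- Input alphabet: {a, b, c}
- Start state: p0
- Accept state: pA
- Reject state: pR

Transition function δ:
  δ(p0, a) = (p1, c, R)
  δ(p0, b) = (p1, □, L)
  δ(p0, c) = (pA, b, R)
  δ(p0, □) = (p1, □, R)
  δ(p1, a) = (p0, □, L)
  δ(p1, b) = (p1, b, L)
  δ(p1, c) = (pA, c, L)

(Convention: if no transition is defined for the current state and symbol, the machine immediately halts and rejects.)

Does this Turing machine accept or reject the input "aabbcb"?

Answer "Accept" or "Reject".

Execution trace:
Initial: [p0]aabbcb
Step 1: δ(p0, a) = (p1, c, R) → c[p1]abbcb
Step 2: δ(p1, a) = (p0, □, L) → [p0]c□bbcb
Step 3: δ(p0, c) = (pA, b, R) → b[pA]□bbcb

The machine reaches the accept state pA and halts.

Answer: Accept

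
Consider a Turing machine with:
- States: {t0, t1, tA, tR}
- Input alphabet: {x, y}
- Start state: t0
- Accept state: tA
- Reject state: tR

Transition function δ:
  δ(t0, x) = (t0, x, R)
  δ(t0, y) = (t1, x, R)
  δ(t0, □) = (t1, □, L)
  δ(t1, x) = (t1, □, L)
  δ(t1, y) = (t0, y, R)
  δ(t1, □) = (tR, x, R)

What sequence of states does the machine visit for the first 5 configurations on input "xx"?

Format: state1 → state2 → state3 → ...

Execution trace:
Initial: [t0]xx
Step 1: δ(t0, x) = (t0, x, R) → x[t0]x
Step 2: δ(t0, x) = (t0, x, R) → xx[t0]□
Step 3: δ(t0, □) = (t1, □, L) → x[t1]x□
Step 4: δ(t1, x) = (t1, □, L) → [t1]x□□

State sequence: t0 → t0 → t0 → t1 → t1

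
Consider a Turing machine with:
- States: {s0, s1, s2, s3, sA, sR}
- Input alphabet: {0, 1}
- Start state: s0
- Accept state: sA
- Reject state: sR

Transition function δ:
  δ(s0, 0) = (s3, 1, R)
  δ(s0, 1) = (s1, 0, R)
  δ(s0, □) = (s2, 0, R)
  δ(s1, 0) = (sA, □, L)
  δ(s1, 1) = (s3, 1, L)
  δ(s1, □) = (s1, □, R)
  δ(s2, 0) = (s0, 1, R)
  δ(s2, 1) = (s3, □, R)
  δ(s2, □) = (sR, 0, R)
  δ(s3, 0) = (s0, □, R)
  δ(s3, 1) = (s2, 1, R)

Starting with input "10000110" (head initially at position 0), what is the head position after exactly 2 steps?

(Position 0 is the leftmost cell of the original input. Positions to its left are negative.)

Execution trace (head position shown):
Step 0: [s0]10000110  (head at position 0)
Step 1: move right → 0[s1]0000110  (head at position 1)
Step 2: move left → [sA]0□000110  (head at position 0)

After 2 steps, the head is at position 0.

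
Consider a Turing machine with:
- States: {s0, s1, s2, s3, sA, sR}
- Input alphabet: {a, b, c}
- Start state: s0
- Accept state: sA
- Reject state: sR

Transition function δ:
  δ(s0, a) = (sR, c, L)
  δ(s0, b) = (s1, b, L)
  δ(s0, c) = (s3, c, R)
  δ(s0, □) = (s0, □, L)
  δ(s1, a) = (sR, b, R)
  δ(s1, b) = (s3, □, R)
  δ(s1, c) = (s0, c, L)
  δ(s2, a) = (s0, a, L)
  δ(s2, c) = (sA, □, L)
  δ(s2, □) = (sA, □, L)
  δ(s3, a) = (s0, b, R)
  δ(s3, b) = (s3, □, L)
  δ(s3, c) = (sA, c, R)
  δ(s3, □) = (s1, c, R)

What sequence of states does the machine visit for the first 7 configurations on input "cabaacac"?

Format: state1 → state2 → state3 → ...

Execution trace:
Initial: [s0]cabaacac
Step 1: δ(s0, c) = (s3, c, R) → c[s3]abaacac
Step 2: δ(s3, a) = (s0, b, R) → cb[s0]baacac
Step 3: δ(s0, b) = (s1, b, L) → c[s1]bbaacac
Step 4: δ(s1, b) = (s3, □, R) → c□[s3]baacac
Step 5: δ(s3, b) = (s3, □, L) → c[s3]□□aacac
Step 6: δ(s3, □) = (s1, c, R) → cc[s1]□aacac

No transition is defined for δ(s1, □). By convention the machine halts and rejects.

State sequence: s0 → s3 → s0 → s1 → s3 → s3 → s1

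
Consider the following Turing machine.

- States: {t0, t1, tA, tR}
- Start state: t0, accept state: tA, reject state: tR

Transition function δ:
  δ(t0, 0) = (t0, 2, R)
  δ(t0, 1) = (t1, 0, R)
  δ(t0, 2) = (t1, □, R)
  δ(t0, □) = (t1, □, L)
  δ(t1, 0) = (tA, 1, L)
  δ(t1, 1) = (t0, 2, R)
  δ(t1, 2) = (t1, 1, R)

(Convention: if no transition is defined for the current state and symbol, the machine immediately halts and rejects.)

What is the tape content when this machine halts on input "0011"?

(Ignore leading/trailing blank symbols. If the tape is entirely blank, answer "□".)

Execution trace:
Initial: [t0]0011
Step 1: δ(t0, 0) = (t0, 2, R) → 2[t0]011
Step 2: δ(t0, 0) = (t0, 2, R) → 22[t0]11
Step 3: δ(t0, 1) = (t1, 0, R) → 220[t1]1
Step 4: δ(t1, 1) = (t0, 2, R) → 2202[t0]□
Step 5: δ(t0, □) = (t1, □, L) → 220[t1]2□
Step 6: δ(t1, 2) = (t1, 1, R) → 2201[t1]□

No transition is defined for δ(t1, □). By convention the machine halts and rejects.

Final tape (ignoring leading/trailing blanks): 2201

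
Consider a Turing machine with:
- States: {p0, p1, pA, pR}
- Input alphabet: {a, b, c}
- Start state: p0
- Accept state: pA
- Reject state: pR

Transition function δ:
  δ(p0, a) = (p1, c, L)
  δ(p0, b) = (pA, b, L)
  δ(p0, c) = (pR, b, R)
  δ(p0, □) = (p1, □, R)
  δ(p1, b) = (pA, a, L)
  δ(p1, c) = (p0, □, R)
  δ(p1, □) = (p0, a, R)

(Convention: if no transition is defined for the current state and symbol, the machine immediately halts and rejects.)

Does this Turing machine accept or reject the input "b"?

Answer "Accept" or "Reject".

Execution trace:
Initial: [p0]b
Step 1: δ(p0, b) = (pA, b, L) → [pA]□b

The machine reaches the accept state pA and halts.

Answer: Accept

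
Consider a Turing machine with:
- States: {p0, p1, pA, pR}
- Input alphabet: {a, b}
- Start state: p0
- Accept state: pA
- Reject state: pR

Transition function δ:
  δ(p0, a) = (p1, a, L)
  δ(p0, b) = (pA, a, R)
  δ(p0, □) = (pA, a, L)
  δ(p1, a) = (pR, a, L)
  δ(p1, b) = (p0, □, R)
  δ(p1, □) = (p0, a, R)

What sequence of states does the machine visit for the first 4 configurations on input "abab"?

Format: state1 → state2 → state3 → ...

Execution trace:
Initial: [p0]abab
Step 1: δ(p0, a) = (p1, a, L) → [p1]□abab
Step 2: δ(p1, □) = (p0, a, R) → a[p0]abab
Step 3: δ(p0, a) = (p1, a, L) → [p1]aabab

State sequence: p0 → p1 → p0 → p1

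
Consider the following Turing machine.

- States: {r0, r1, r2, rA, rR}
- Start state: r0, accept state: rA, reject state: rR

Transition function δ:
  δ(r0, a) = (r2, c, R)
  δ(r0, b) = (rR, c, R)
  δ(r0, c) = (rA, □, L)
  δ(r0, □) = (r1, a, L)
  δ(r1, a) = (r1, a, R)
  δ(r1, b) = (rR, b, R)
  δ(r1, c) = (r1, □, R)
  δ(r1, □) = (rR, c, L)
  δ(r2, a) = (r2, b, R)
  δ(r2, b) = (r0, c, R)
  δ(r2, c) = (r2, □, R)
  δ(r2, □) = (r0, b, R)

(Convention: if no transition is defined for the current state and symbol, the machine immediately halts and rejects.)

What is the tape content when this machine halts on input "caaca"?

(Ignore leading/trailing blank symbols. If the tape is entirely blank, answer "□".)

Execution trace:
Initial: [r0]caaca
Step 1: δ(r0, c) = (rA, □, L) → [rA]□□aaca

The machine reaches the accept state rA and halts.

Final tape (ignoring leading/trailing blanks): aaca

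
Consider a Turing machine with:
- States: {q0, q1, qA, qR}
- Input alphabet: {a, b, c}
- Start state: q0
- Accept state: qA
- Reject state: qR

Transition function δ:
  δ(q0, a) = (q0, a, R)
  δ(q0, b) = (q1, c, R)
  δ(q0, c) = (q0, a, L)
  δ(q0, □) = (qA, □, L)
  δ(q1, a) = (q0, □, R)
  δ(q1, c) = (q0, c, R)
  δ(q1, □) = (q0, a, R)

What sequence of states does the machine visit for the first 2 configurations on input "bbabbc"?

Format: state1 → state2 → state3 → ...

Execution trace:
Initial: [q0]bbabbc
Step 1: δ(q0, b) = (q1, c, R) → c[q1]babbc

No transition is defined for δ(q1, b). By convention the machine halts and rejects.

State sequence: q0 → q1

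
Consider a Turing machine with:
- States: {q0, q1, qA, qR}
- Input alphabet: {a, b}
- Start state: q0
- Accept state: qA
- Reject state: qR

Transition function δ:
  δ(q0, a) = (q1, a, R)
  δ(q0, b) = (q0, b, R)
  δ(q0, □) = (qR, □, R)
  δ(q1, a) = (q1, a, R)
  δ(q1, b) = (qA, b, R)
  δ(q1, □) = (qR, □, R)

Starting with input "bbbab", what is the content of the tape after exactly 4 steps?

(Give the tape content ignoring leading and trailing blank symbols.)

Execution trace:
Initial: [q0]bbbab
Step 1: δ(q0, b) = (q0, b, R) → b[q0]bbab
Step 2: δ(q0, b) = (q0, b, R) → bb[q0]bab
Step 3: δ(q0, b) = (q0, b, R) → bbb[q0]ab
Step 4: δ(q0, a) = (q1, a, R) → bbba[q1]b

After 4 steps, the tape (ignoring leading/trailing blanks) is: bbbab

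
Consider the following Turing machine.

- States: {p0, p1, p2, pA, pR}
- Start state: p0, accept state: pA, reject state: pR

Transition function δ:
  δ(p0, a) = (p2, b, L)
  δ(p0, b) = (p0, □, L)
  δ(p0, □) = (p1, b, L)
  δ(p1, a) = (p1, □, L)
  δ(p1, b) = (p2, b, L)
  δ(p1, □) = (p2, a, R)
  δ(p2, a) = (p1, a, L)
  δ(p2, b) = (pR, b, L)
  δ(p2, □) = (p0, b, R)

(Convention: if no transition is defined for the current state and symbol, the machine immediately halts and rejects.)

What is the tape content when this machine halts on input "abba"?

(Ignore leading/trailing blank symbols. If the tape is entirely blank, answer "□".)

Execution trace:
Initial: [p0]abba
Step 1: δ(p0, a) = (p2, b, L) → [p2]□bbba
Step 2: δ(p2, □) = (p0, b, R) → b[p0]bbba
Step 3: δ(p0, b) = (p0, □, L) → [p0]b□bba
Step 4: δ(p0, b) = (p0, □, L) → [p0]□□□bba
Step 5: δ(p0, □) = (p1, b, L) → [p1]□b□□bba
Step 6: δ(p1, □) = (p2, a, R) → a[p2]b□□bba
Step 7: δ(p2, b) = (pR, b, L) → [pR]ab□□bba

The machine reaches the reject state pR and halts.

Final tape (ignoring leading/trailing blanks): ab□□bba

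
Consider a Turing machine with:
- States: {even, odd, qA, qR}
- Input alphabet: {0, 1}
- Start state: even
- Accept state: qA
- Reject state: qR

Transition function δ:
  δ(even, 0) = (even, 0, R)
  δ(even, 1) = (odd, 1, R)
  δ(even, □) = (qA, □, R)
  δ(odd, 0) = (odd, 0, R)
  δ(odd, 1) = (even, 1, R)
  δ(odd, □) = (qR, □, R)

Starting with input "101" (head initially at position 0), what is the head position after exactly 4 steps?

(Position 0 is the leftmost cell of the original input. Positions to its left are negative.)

Execution trace (head position shown):
Step 0: [even]101  (head at position 0)
Step 1: move right → 1[odd]01  (head at position 1)
Step 2: move right → 10[odd]1  (head at position 2)
Step 3: move right → 101[even]□  (head at position 3)
Step 4: move right → 101□[qA]□  (head at position 4)

After 4 steps, the head is at position 4.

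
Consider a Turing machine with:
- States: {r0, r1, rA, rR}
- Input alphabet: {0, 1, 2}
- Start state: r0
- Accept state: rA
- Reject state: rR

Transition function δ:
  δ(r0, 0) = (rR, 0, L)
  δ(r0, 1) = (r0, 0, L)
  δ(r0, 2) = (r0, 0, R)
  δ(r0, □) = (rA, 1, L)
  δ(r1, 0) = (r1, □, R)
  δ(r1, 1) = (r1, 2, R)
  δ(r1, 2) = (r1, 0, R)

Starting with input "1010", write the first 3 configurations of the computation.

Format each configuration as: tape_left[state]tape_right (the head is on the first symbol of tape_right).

Transitions applied:
Step 1: δ(r0, 1) = (r0, 0, L)
Step 2: δ(r0, □) = (rA, 1, L)

The first 3 configurations are:
[r0]1010 ⊢ [r0]□0010 ⊢ [rA]□10010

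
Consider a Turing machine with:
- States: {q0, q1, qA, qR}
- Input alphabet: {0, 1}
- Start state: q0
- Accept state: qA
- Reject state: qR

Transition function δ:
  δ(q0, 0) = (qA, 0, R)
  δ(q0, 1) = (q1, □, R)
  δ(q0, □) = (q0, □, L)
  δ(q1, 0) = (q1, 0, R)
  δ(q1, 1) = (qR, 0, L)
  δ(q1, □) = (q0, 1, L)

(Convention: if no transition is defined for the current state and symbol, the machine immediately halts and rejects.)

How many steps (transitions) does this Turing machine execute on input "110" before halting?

Execution trace:
Initial: [q0]110
Step 1: δ(q0, 1) = (q1, □, R) → □[q1]10
Step 2: δ(q1, 1) = (qR, 0, L) → [qR]□00

The machine reaches the reject state qR and halts.

The machine executed 2 steps before halting.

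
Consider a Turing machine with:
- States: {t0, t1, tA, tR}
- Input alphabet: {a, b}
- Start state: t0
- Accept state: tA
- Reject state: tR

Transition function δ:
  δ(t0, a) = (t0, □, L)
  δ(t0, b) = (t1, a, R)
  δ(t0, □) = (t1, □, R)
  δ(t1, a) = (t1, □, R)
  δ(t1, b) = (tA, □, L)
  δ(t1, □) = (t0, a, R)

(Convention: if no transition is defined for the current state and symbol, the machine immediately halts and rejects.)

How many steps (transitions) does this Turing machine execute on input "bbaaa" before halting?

Execution trace:
Initial: [t0]bbaaa
Step 1: δ(t0, b) = (t1, a, R) → a[t1]baaa
Step 2: δ(t1, b) = (tA, □, L) → [tA]a□aaa

The machine reaches the accept state tA and halts.

The machine executed 2 steps before halting.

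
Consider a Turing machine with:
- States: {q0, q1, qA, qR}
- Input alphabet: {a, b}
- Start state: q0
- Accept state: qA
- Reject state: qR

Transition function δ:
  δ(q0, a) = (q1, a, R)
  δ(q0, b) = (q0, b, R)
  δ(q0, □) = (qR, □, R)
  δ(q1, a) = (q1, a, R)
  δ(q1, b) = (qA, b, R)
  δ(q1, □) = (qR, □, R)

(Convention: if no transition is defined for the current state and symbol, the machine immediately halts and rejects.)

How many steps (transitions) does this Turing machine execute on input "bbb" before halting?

Execution trace:
Initial: [q0]bbb
Step 1: δ(q0, b) = (q0, b, R) → b[q0]bb
Step 2: δ(q0, b) = (q0, b, R) → bb[q0]b
Step 3: δ(q0, b) = (q0, b, R) → bbb[q0]□
Step 4: δ(q0, □) = (qR, □, R) → bbb□[qR]□

The machine reaches the reject state qR and halts.

The machine executed 4 steps before halting.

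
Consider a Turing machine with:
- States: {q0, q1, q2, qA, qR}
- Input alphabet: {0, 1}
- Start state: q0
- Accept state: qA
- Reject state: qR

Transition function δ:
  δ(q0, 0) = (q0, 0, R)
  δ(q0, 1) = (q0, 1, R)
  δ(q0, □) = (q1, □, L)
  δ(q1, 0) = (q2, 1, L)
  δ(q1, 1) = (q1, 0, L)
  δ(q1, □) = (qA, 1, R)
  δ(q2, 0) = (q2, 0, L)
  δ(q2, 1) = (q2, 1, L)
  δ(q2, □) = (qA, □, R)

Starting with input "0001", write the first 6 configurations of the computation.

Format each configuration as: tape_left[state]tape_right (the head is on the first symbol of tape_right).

Transitions applied:
Step 1: δ(q0, 0) = (q0, 0, R)
Step 2: δ(q0, 0) = (q0, 0, R)
Step 3: δ(q0, 0) = (q0, 0, R)
Step 4: δ(q0, 1) = (q0, 1, R)
Step 5: δ(q0, □) = (q1, □, L)

The first 6 configurations are:
[q0]0001 ⊢ 0[q0]001 ⊢ 00[q0]01 ⊢ 000[q0]1 ⊢ 0001[q0]□ ⊢ 000[q1]1□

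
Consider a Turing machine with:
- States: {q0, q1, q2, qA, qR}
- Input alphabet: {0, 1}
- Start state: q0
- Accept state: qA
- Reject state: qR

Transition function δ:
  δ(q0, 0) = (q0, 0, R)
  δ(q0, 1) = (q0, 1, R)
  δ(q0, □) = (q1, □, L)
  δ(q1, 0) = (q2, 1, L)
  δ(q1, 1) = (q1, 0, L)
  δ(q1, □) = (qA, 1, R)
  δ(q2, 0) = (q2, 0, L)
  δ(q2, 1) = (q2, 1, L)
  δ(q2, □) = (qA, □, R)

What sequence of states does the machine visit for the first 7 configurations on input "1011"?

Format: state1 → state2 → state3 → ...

Execution trace:
Initial: [q0]1011
Step 1: δ(q0, 1) = (q0, 1, R) → 1[q0]011
Step 2: δ(q0, 0) = (q0, 0, R) → 10[q0]11
Step 3: δ(q0, 1) = (q0, 1, R) → 101[q0]1
Step 4: δ(q0, 1) = (q0, 1, R) → 1011[q0]□
Step 5: δ(q0, □) = (q1, □, L) → 101[q1]1□
Step 6: δ(q1, 1) = (q1, 0, L) → 10[q1]10□

State sequence: q0 → q0 → q0 → q0 → q0 → q1 → q1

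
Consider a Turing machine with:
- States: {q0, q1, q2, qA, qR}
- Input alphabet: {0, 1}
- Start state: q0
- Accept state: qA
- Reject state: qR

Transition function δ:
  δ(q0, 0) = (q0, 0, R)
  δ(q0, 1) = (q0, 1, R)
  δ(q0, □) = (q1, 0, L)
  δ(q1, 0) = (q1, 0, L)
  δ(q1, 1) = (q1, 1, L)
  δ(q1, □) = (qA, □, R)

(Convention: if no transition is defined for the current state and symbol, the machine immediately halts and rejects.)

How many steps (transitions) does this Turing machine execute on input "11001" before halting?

Execution trace:
Initial: [q0]11001
Step 1: δ(q0, 1) = (q0, 1, R) → 1[q0]1001
Step 2: δ(q0, 1) = (q0, 1, R) → 11[q0]001
Step 3: δ(q0, 0) = (q0, 0, R) → 110[q0]01
Step 4: δ(q0, 0) = (q0, 0, R) → 1100[q0]1
Step 5: δ(q0, 1) = (q0, 1, R) → 11001[q0]□
Step 6: δ(q0, □) = (q1, 0, L) → 1100[q1]10
Step 7: δ(q1, 1) = (q1, 1, L) → 110[q1]010
Step 8: δ(q1, 0) = (q1, 0, L) → 11[q1]0010
Step 9: δ(q1, 0) = (q1, 0, L) → 1[q1]10010
Step 10: δ(q1, 1) = (q1, 1, L) → [q1]110010
Step 11: δ(q1, 1) = (q1, 1, L) → [q1]□110010
Step 12: δ(q1, □) = (qA, □, R) → □[qA]110010

The machine reaches the accept state qA and halts.

The machine executed 12 steps before halting.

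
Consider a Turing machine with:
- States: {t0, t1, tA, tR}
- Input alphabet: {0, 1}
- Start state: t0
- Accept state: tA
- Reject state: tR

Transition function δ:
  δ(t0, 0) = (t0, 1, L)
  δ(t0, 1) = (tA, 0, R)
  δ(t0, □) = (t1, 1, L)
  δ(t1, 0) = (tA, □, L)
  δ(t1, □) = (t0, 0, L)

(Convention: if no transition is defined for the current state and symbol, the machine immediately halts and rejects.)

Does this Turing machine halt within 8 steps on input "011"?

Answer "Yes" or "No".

Execution trace:
Initial: [t0]011
Step 1: δ(t0, 0) = (t0, 1, L) → [t0]□111
Step 2: δ(t0, □) = (t1, 1, L) → [t1]□1111
Step 3: δ(t1, □) = (t0, 0, L) → [t0]□01111
Step 4: δ(t0, □) = (t1, 1, L) → [t1]□101111
Step 5: δ(t1, □) = (t0, 0, L) → [t0]□0101111
Step 6: δ(t0, □) = (t1, 1, L) → [t1]□10101111
Step 7: δ(t1, □) = (t0, 0, L) → [t0]□010101111
Step 8: δ(t0, □) = (t1, 1, L) → [t1]□1010101111

The machine has not reached a halting state after 8 steps.
The machine did not halt within the 8-step bound.

Answer: No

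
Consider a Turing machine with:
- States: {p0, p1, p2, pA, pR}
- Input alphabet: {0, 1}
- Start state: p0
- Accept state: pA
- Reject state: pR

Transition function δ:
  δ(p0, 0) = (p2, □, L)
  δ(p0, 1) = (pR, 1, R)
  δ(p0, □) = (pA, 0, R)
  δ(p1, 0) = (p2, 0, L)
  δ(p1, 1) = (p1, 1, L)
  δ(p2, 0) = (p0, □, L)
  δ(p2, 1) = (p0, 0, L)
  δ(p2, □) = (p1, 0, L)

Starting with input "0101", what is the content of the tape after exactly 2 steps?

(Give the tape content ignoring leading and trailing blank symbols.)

Execution trace:
Initial: [p0]0101
Step 1: δ(p0, 0) = (p2, □, L) → [p2]□□101
Step 2: δ(p2, □) = (p1, 0, L) → [p1]□0□101

No transition is defined for δ(p1, □). By convention the machine halts and rejects.

After 2 steps, the tape (ignoring leading/trailing blanks) is: 0□101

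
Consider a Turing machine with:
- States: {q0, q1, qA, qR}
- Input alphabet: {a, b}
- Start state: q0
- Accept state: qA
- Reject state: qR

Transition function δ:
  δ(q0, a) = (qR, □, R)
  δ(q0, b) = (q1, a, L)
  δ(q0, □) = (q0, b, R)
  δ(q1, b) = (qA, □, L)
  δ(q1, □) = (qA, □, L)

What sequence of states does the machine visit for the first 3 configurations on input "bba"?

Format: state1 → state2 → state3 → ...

Execution trace:
Initial: [q0]bba
Step 1: δ(q0, b) = (q1, a, L) → [q1]□aba
Step 2: δ(q1, □) = (qA, □, L) → [qA]□□aba

The machine reaches the accept state qA and halts.

State sequence: q0 → q1 → qA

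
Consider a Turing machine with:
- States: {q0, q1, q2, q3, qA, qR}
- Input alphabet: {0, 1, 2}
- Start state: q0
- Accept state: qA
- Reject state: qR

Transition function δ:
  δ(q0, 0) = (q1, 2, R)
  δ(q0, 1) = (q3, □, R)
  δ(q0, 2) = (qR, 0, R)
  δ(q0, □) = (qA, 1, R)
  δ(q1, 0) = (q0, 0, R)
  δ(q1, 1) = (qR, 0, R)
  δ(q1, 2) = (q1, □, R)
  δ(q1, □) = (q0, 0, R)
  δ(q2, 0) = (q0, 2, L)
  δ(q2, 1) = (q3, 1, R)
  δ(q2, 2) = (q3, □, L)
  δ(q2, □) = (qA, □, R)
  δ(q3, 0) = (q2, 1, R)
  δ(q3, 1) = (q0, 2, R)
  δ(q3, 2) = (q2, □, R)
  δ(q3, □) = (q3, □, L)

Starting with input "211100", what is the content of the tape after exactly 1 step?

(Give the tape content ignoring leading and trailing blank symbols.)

Execution trace:
Initial: [q0]211100
Step 1: δ(q0, 2) = (qR, 0, R) → 0[qR]11100

The machine reaches the reject state qR and halts.

After 1 step, the tape (ignoring leading/trailing blanks) is: 011100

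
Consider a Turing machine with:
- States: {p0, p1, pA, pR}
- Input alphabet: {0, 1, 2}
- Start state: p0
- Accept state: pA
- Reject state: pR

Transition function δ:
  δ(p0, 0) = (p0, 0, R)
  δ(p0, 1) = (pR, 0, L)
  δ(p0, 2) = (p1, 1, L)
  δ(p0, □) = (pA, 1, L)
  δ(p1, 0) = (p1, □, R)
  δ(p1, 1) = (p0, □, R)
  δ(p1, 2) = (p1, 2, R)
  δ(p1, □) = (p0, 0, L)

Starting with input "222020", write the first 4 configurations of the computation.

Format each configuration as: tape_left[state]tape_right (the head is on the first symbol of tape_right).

Transitions applied:
Step 1: δ(p0, 2) = (p1, 1, L)
Step 2: δ(p1, □) = (p0, 0, L)
Step 3: δ(p0, □) = (pA, 1, L)

The first 4 configurations are:
[p0]222020 ⊢ [p1]□122020 ⊢ [p0]□0122020 ⊢ [pA]□10122020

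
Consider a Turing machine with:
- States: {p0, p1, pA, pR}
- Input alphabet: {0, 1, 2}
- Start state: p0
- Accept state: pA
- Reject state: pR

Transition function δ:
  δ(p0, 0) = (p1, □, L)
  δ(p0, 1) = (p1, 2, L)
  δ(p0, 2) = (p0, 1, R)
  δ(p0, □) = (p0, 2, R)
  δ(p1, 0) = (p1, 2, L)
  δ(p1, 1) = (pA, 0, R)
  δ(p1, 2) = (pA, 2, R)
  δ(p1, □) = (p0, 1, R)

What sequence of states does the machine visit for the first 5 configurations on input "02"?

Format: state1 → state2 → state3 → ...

Execution trace:
Initial: [p0]02
Step 1: δ(p0, 0) = (p1, □, L) → [p1]□□2
Step 2: δ(p1, □) = (p0, 1, R) → 1[p0]□2
Step 3: δ(p0, □) = (p0, 2, R) → 12[p0]2
Step 4: δ(p0, 2) = (p0, 1, R) → 121[p0]□

State sequence: p0 → p1 → p0 → p0 → p0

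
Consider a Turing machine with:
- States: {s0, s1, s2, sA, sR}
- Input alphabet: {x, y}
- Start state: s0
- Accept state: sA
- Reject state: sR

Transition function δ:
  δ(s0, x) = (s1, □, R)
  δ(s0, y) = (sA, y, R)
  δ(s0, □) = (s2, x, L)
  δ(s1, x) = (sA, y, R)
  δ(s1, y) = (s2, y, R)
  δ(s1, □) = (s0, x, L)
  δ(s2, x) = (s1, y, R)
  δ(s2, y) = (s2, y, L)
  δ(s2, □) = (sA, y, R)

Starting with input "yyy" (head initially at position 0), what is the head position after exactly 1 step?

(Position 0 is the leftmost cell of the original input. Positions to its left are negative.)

Execution trace (head position shown):
Step 0: [s0]yyy  (head at position 0)
Step 1: move right → y[sA]yy  (head at position 1)

After 1 step, the head is at position 1.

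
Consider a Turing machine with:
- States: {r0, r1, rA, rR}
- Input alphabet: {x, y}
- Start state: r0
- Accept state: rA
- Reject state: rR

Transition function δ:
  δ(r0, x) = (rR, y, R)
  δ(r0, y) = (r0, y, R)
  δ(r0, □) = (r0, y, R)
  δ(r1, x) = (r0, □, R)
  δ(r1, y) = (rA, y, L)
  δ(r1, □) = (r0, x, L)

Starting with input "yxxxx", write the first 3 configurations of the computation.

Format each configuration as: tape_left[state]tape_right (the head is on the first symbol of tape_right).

Transitions applied:
Step 1: δ(r0, y) = (r0, y, R)
Step 2: δ(r0, x) = (rR, y, R)

The first 3 configurations are:
[r0]yxxxx ⊢ y[r0]xxxx ⊢ yy[rR]xxx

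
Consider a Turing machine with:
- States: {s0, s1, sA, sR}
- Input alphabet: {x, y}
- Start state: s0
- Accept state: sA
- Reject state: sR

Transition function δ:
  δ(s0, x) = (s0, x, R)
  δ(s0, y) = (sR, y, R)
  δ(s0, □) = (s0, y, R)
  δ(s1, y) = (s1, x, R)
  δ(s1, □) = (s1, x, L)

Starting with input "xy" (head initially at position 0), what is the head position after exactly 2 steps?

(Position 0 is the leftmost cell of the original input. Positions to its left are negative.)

Execution trace (head position shown):
Step 0: [s0]xy  (head at position 0)
Step 1: move right → x[s0]y  (head at position 1)
Step 2: move right → xy[sR]□  (head at position 2)

After 2 steps, the head is at position 2.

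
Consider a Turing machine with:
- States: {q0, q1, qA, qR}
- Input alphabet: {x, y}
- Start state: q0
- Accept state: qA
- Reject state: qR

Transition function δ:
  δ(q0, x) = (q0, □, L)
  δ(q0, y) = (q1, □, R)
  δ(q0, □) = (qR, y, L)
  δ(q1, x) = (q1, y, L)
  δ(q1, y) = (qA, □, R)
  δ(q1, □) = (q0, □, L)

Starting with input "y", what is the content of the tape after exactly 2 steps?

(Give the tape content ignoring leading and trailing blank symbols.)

Execution trace:
Initial: [q0]y
Step 1: δ(q0, y) = (q1, □, R) → □[q1]□
Step 2: δ(q1, □) = (q0, □, L) → [q0]□□

After 2 steps, the tape (ignoring leading/trailing blanks) is: □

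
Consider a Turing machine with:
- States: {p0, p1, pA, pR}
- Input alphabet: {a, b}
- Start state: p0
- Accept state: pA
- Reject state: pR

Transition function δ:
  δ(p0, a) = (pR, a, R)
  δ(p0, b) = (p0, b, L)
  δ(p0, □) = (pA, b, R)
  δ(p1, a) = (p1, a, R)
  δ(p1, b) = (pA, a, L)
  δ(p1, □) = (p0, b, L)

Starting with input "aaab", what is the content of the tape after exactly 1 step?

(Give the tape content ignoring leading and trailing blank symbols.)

Execution trace:
Initial: [p0]aaab
Step 1: δ(p0, a) = (pR, a, R) → a[pR]aab

The machine reaches the reject state pR and halts.

After 1 step, the tape (ignoring leading/trailing blanks) is: aaab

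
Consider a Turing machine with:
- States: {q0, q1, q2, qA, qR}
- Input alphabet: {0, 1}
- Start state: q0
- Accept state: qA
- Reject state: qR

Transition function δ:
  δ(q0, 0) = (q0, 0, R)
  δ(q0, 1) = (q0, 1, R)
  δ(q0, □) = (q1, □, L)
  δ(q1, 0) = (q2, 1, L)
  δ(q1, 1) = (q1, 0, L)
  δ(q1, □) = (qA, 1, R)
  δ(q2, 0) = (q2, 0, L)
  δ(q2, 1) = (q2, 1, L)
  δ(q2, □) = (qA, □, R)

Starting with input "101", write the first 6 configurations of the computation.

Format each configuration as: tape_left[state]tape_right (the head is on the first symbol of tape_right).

Transitions applied:
Step 1: δ(q0, 1) = (q0, 1, R)
Step 2: δ(q0, 0) = (q0, 0, R)
Step 3: δ(q0, 1) = (q0, 1, R)
Step 4: δ(q0, □) = (q1, □, L)
Step 5: δ(q1, 1) = (q1, 0, L)

The first 6 configurations are:
[q0]101 ⊢ 1[q0]01 ⊢ 10[q0]1 ⊢ 101[q0]□ ⊢ 10[q1]1□ ⊢ 1[q1]00□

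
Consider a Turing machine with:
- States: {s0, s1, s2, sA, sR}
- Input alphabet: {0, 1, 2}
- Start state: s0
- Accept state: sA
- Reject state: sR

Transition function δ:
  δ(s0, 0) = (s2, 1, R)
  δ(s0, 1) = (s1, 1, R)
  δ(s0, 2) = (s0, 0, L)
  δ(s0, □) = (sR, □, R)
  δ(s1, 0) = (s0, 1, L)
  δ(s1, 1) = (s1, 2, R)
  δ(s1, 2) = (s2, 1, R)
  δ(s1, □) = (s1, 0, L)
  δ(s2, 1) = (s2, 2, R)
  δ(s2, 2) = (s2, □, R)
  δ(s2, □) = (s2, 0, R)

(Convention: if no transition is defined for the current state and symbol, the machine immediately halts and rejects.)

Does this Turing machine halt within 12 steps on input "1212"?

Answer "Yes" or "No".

Execution trace:
Initial: [s0]1212
Step 1: δ(s0, 1) = (s1, 1, R) → 1[s1]212
Step 2: δ(s1, 2) = (s2, 1, R) → 11[s2]12
Step 3: δ(s2, 1) = (s2, 2, R) → 112[s2]2
Step 4: δ(s2, 2) = (s2, □, R) → 112□[s2]□
Step 5: δ(s2, □) = (s2, 0, R) → 112□0[s2]□
Step 6: δ(s2, □) = (s2, 0, R) → 112□00[s2]□
Step 7: δ(s2, □) = (s2, 0, R) → 112□000[s2]□
Step 8: δ(s2, □) = (s2, 0, R) → 112□0000[s2]□
Step 9: δ(s2, □) = (s2, 0, R) → 112□00000[s2]□
Step 10: δ(s2, □) = (s2, 0, R) → 112□000000[s2]□
Step 11: δ(s2, □) = (s2, 0, R) → 112□0000000[s2]□
Step 12: δ(s2, □) = (s2, 0, R) → 112□00000000[s2]□

The machine has not reached a halting state after 12 steps.
The machine did not halt within the 12-step bound.

Answer: No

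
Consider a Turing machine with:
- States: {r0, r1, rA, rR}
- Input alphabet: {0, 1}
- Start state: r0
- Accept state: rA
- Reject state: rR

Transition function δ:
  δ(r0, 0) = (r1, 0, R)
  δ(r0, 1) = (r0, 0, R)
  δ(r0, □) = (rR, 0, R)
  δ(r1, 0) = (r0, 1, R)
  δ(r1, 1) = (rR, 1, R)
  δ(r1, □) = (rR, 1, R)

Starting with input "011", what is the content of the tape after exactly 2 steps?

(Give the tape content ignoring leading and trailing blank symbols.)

Execution trace:
Initial: [r0]011
Step 1: δ(r0, 0) = (r1, 0, R) → 0[r1]11
Step 2: δ(r1, 1) = (rR, 1, R) → 01[rR]1

The machine reaches the reject state rR and halts.

After 2 steps, the tape (ignoring leading/trailing blanks) is: 011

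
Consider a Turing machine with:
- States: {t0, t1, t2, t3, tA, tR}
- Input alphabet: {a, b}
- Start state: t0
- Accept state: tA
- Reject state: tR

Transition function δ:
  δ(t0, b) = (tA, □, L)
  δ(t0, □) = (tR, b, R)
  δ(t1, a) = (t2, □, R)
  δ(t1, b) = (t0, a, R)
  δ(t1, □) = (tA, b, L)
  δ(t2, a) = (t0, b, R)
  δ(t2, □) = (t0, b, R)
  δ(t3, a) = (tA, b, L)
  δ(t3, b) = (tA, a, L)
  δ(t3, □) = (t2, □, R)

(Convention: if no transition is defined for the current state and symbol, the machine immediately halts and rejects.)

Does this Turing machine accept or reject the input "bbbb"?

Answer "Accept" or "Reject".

Execution trace:
Initial: [t0]bbbb
Step 1: δ(t0, b) = (tA, □, L) → [tA]□□bbb

The machine reaches the accept state tA and halts.

Answer: Accept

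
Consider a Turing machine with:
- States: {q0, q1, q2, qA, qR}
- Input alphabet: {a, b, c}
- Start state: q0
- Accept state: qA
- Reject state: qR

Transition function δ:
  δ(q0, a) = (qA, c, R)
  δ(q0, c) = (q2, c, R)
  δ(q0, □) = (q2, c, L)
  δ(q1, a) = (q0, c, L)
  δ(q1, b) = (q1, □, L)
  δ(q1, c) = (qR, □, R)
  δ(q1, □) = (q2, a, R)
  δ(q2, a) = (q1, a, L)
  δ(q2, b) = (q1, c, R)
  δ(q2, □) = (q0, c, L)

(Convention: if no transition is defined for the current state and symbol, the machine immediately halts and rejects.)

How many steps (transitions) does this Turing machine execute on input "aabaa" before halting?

Execution trace:
Initial: [q0]aabaa
Step 1: δ(q0, a) = (qA, c, R) → c[qA]abaa

The machine reaches the accept state qA and halts.

The machine executed 1 step before halting.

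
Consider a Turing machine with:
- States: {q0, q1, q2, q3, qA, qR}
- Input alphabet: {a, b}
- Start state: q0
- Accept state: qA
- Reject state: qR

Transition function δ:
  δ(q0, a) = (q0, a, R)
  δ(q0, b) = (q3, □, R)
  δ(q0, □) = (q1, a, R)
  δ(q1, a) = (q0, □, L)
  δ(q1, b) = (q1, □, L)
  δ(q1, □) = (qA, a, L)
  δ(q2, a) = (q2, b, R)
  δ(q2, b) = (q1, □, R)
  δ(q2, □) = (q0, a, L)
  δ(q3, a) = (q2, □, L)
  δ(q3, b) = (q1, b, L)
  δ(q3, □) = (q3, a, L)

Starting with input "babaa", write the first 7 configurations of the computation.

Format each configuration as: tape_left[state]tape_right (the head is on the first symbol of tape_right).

Transitions applied:
Step 1: δ(q0, b) = (q3, □, R)
Step 2: δ(q3, a) = (q2, □, L)
Step 3: δ(q2, □) = (q0, a, L)
Step 4: δ(q0, □) = (q1, a, R)
Step 5: δ(q1, a) = (q0, □, L)
Step 6: δ(q0, a) = (q0, a, R)

The first 7 configurations are:
[q0]babaa ⊢ □[q3]abaa ⊢ [q2]□□baa ⊢ [q0]□a□baa ⊢ a[q1]a□baa ⊢ [q0]a□□baa ⊢ a[q0]□□baa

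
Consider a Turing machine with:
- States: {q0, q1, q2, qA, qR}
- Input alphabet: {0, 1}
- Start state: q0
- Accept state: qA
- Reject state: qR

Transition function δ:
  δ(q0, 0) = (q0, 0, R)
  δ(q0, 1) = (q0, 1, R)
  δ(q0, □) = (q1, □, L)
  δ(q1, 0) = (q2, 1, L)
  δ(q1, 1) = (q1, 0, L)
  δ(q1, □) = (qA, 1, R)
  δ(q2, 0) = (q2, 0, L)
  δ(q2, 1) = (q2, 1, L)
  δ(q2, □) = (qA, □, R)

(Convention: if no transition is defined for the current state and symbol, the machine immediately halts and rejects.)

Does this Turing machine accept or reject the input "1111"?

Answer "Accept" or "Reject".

Execution trace:
Initial: [q0]1111
Step 1: δ(q0, 1) = (q0, 1, R) → 1[q0]111
Step 2: δ(q0, 1) = (q0, 1, R) → 11[q0]11
Step 3: δ(q0, 1) = (q0, 1, R) → 111[q0]1
Step 4: δ(q0, 1) = (q0, 1, R) → 1111[q0]□
Step 5: δ(q0, □) = (q1, □, L) → 111[q1]1□
Step 6: δ(q1, 1) = (q1, 0, L) → 11[q1]10□
Step 7: δ(q1, 1) = (q1, 0, L) → 1[q1]100□
Step 8: δ(q1, 1) = (q1, 0, L) → [q1]1000□
Step 9: δ(q1, 1) = (q1, 0, L) → [q1]□0000□
Step 10: δ(q1, □) = (qA, 1, R) → 1[qA]0000□

The machine reaches the accept state qA and halts.

Answer: Accept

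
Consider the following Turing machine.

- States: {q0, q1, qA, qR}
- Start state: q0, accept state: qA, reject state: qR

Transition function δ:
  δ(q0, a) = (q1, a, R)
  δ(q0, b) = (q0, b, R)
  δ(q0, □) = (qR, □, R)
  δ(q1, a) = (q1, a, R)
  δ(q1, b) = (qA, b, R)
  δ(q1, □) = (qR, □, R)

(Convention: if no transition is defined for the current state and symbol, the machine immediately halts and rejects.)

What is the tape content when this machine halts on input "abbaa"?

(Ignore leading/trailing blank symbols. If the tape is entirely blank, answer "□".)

Execution trace:
Initial: [q0]abbaa
Step 1: δ(q0, a) = (q1, a, R) → a[q1]bbaa
Step 2: δ(q1, b) = (qA, b, R) → ab[qA]baa

The machine reaches the accept state qA and halts.

Final tape (ignoring leading/trailing blanks): abbaa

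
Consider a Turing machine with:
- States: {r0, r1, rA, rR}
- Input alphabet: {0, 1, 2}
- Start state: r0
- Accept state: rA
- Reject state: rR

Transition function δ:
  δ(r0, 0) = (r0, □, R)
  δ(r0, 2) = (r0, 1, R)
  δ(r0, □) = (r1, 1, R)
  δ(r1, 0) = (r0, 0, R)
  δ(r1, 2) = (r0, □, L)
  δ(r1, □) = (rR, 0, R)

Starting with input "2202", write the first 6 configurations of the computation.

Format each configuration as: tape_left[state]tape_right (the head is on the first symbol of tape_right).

Transitions applied:
Step 1: δ(r0, 2) = (r0, 1, R)
Step 2: δ(r0, 2) = (r0, 1, R)
Step 3: δ(r0, 0) = (r0, □, R)
Step 4: δ(r0, 2) = (r0, 1, R)
Step 5: δ(r0, □) = (r1, 1, R)

The first 6 configurations are:
[r0]2202 ⊢ 1[r0]202 ⊢ 11[r0]02 ⊢ 11□[r0]2 ⊢ 11□1[r0]□ ⊢ 11□11[r1]□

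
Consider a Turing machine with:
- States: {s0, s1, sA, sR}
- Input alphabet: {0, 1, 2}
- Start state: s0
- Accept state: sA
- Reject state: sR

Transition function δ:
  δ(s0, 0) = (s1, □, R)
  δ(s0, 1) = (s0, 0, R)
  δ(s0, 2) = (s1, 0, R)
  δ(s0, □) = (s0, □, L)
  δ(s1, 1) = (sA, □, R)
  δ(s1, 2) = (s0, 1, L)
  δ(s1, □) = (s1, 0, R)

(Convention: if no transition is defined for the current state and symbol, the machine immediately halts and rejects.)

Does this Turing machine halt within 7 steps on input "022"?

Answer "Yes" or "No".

Execution trace:
Initial: [s0]022
Step 1: δ(s0, 0) = (s1, □, R) → □[s1]22
Step 2: δ(s1, 2) = (s0, 1, L) → [s0]□12
Step 3: δ(s0, □) = (s0, □, L) → [s0]□□12
Step 4: δ(s0, □) = (s0, □, L) → [s0]□□□12
Step 5: δ(s0, □) = (s0, □, L) → [s0]□□□□12
Step 6: δ(s0, □) = (s0, □, L) → [s0]□□□□□12
Step 7: δ(s0, □) = (s0, □, L) → [s0]□□□□□□12

The machine has not reached a halting state after 7 steps.
The machine did not halt within the 7-step bound.

Answer: No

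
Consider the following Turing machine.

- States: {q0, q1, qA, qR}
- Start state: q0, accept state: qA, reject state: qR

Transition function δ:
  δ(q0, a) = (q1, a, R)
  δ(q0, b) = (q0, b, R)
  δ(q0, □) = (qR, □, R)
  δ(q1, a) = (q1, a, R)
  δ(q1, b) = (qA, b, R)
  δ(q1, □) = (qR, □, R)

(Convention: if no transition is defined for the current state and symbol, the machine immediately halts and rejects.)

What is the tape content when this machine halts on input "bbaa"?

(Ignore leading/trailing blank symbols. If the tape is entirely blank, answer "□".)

Execution trace:
Initial: [q0]bbaa
Step 1: δ(q0, b) = (q0, b, R) → b[q0]baa
Step 2: δ(q0, b) = (q0, b, R) → bb[q0]aa
Step 3: δ(q0, a) = (q1, a, R) → bba[q1]a
Step 4: δ(q1, a) = (q1, a, R) → bbaa[q1]□
Step 5: δ(q1, □) = (qR, □, R) → bbaa□[qR]□

The machine reaches the reject state qR and halts.

Final tape (ignoring leading/trailing blanks): bbaa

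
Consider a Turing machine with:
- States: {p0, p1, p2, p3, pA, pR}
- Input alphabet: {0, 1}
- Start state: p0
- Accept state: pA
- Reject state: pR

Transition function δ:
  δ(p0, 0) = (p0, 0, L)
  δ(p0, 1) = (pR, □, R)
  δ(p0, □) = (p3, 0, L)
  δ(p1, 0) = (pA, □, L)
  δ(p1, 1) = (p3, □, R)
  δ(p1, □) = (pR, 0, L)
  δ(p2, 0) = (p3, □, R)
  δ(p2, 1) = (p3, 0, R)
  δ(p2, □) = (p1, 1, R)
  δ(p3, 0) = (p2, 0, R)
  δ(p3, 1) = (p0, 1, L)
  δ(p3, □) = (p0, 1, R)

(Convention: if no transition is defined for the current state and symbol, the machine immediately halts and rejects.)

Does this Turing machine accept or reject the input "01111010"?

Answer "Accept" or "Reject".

Execution trace:
Initial: [p0]01111010
Step 1: δ(p0, 0) = (p0, 0, L) → [p0]□01111010
Step 2: δ(p0, □) = (p3, 0, L) → [p3]□001111010
Step 3: δ(p3, □) = (p0, 1, R) → 1[p0]001111010
Step 4: δ(p0, 0) = (p0, 0, L) → [p0]1001111010
Step 5: δ(p0, 1) = (pR, □, R) → □[pR]001111010

The machine reaches the reject state pR and halts.

Answer: Reject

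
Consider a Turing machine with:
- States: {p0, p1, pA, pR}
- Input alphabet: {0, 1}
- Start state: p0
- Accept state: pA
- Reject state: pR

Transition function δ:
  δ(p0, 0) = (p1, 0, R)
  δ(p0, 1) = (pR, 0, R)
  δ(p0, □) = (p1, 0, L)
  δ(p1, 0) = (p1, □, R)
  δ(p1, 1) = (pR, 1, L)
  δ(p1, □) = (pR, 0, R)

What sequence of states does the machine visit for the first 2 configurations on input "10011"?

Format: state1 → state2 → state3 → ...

Execution trace:
Initial: [p0]10011
Step 1: δ(p0, 1) = (pR, 0, R) → 0[pR]0011

The machine reaches the reject state pR and halts.

State sequence: p0 → pR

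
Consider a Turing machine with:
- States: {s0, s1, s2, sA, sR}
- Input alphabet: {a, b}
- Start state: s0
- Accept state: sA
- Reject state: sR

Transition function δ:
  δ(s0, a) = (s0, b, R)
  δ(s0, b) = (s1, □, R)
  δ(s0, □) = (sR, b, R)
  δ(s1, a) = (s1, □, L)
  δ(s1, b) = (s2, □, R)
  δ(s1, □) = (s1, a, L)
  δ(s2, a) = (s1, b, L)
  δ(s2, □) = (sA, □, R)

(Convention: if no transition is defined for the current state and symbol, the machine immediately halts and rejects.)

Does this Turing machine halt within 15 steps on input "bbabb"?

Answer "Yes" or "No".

Execution trace:
Initial: [s0]bbabb
Step 1: δ(s0, b) = (s1, □, R) → □[s1]babb
Step 2: δ(s1, b) = (s2, □, R) → □□[s2]abb
Step 3: δ(s2, a) = (s1, b, L) → □[s1]□bbb
Step 4: δ(s1, □) = (s1, a, L) → [s1]□abbb
Step 5: δ(s1, □) = (s1, a, L) → [s1]□aabbb
Step 6: δ(s1, □) = (s1, a, L) → [s1]□aaabbb
Step 7: δ(s1, □) = (s1, a, L) → [s1]□aaaabbb
Step 8: δ(s1, □) = (s1, a, L) → [s1]□aaaaabbb
Step 9: δ(s1, □) = (s1, a, L) → [s1]□aaaaaabbb
Step 10: δ(s1, □) = (s1, a, L) → [s1]□aaaaaaabbb
Step 11: δ(s1, □) = (s1, a, L) → [s1]□aaaaaaaabbb
Step 12: δ(s1, □) = (s1, a, L) → [s1]□aaaaaaaaabbb
Step 13: δ(s1, □) = (s1, a, L) → [s1]□aaaaaaaaaabbb
Step 14: δ(s1, □) = (s1, a, L) → [s1]□aaaaaaaaaaabbb
Step 15: δ(s1, □) = (s1, a, L) → [s1]□aaaaaaaaaaaabbb

The machine has not reached a halting state after 15 steps.
The machine did not halt within the 15-step bound.

Answer: No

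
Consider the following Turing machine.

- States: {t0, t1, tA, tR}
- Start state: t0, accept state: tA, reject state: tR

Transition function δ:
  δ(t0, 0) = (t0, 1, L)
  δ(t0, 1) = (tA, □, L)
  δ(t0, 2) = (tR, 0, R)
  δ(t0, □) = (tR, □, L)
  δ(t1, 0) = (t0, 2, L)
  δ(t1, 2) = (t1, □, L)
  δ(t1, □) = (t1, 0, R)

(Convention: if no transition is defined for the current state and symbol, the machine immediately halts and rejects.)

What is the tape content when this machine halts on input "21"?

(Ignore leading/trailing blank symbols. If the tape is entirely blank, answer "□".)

Execution trace:
Initial: [t0]21
Step 1: δ(t0, 2) = (tR, 0, R) → 0[tR]1

The machine reaches the reject state tR and halts.

Final tape (ignoring leading/trailing blanks): 01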